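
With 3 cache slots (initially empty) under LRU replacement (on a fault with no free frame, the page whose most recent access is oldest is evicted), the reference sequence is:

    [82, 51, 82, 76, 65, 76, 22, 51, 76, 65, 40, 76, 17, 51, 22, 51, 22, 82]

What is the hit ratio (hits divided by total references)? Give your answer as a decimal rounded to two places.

82 → fault, frames [82]
51 → fault, frames [82, 51]
82 → hit
76 → fault, frames [51, 82, 76]
65 → fault, evict 51, frames [82, 76, 65]
76 → hit
22 → fault, evict 82, frames [65, 76, 22]
51 → fault, evict 65, frames [76, 22, 51]
76 → hit
65 → fault, evict 22, frames [51, 76, 65]
40 → fault, evict 51, frames [76, 65, 40]
76 → hit
17 → fault, evict 65, frames [40, 76, 17]
51 → fault, evict 40, frames [76, 17, 51]
22 → fault, evict 76, frames [17, 51, 22]
51 → hit
22 → hit
82 → fault, evict 17, frames [51, 22, 82]
Hits: 6 of 18 references → 6/18 = 0.3333.

0.33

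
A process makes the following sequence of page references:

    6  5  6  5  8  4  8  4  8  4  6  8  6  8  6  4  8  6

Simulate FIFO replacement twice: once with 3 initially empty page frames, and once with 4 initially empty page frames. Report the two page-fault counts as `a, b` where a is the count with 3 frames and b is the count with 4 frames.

5, 4

3 frames: F F . . F F . . . . F . . . . . . . → 5 faults.
4 frames: F F . . F F . . . . . . . . . . . . → 4 faults.
4 < 5: adding a frame reduced faults, as is typical.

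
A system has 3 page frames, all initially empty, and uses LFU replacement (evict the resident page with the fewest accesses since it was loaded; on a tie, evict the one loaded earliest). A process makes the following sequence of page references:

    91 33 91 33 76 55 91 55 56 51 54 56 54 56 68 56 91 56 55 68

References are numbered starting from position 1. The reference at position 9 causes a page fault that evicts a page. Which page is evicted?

33

pos 1: 91 → miss, frames {91}
pos 2: 33 → miss, frames {91,33}
pos 3: 91 → hit
pos 4: 33 → hit
pos 5: 76 → miss, frames {91,33,76}
pos 6: 55 → miss, evict 76, frames {91,33,55}
pos 7: 91 → hit
pos 8: 55 → hit
pos 9: 56 → miss, evict 33, frames {91,55,56}
At position 9, page 33 is evicted.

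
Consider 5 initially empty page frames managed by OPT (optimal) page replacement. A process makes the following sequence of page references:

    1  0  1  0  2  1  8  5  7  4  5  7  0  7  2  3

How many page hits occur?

8

1 -> fault, frames {1}
0 -> fault, frames {1,0}
1 -> hit
0 -> hit
2 -> fault, frames {1,0,2}
1 -> hit
8 -> fault, frames {1,0,2,8}
5 -> fault, frames {1,0,2,8,5}
7 -> fault, evict 8, frames {1,0,2,5,7}
4 -> fault, evict 1, frames {0,2,5,7,4}
5 -> hit
7 -> hit
0 -> hit
7 -> hit
2 -> hit
3 -> fault, evict 4, frames {0,2,5,7,3}
Hits: 8.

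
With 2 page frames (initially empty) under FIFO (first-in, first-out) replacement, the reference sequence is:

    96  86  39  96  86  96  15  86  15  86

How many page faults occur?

6

96 → miss, frames (96)
86 → miss, frames (96 86)
39 → miss, evict 96, frames (86 39)
96 → miss, evict 86, frames (39 96)
86 → miss, evict 39, frames (96 86)
96 → hit
15 → miss, evict 96, frames (86 15)
86 → hit
15 → hit
86 → hit
Page faults: 6.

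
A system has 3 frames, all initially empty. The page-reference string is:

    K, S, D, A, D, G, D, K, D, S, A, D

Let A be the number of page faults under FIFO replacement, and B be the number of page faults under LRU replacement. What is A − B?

Under FIFO: F F F F . F . F F F F . → 9 faults.
Under LRU: F F F F . F . F . F F . → 8 faults.
A − B = 9 − 8 = 1.

1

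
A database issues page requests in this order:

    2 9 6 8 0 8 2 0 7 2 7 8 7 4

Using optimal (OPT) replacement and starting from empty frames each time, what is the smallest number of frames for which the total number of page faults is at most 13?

2

f=1: 14 faults
f=2: 9 faults
f=3: 7 faults
f=4: 7 faults
f=5: 7 faults
f=6: 7 faults
f=7: 7 faults
Smallest f with faults ≤ 13 is 2.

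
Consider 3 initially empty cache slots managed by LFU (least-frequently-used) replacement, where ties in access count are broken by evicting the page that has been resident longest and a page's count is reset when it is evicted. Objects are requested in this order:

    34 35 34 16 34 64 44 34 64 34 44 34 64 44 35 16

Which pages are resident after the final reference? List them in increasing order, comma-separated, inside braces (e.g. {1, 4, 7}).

34: miss, frames [34]
35: miss, frames [34, 35]
34: hit
16: miss, frames [34, 35, 16]
34: hit
64: miss, evict 35, frames [34, 16, 64]
44: miss, evict 16, frames [34, 64, 44]
34: hit
64: hit
34: hit
44: hit
34: hit
64: hit
44: hit
35: miss, evict 64, frames [34, 44, 35]
16: miss, evict 35, frames [34, 44, 16]

{16, 34, 44}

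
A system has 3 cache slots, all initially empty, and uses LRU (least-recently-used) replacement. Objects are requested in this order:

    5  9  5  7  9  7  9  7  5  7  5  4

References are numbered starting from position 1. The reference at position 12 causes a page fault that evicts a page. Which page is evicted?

pos 1: 5: fault, frames (5)
pos 2: 9: fault, frames (5 9)
pos 3: 5: hit
pos 4: 7: fault, frames (9 5 7)
pos 5: 9: hit
pos 6: 7: hit
pos 7: 9: hit
pos 8: 7: hit
pos 9: 5: hit
pos 10: 7: hit
pos 11: 5: hit
pos 12: 4: fault, evict 9, frames (7 5 4)
At position 12, page 9 is evicted.

9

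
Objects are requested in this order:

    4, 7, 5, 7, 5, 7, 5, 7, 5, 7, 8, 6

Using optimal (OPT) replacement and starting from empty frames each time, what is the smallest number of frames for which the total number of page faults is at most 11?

f=1: 12 faults
f=2: 5 faults
f=3: 5 faults
f=4: 5 faults
f=5: 5 faults
Smallest f with faults ≤ 11 is 2.

2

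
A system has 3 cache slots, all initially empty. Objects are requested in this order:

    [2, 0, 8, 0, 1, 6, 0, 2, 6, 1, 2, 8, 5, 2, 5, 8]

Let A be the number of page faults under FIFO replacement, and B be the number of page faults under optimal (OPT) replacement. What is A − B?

Under FIFO: F F F . F F F F . F . F F F . . → 11 faults.
Under OPT: F F F . F F . . . F . F F . . . → 8 faults.
A − B = 11 − 8 = 3.

3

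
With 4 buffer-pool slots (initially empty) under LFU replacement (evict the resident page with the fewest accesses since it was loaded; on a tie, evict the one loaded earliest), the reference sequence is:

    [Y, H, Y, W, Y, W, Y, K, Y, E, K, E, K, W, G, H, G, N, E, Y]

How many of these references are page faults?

10

Y -> fault, frames (Y)
H -> fault, frames (Y H)
Y -> hit
W -> fault, frames (Y H W)
Y -> hit
W -> hit
Y -> hit
K -> fault, frames (Y H W K)
Y -> hit
E -> fault, evict H, frames (Y W K E)
K -> hit
E -> hit
K -> hit
W -> hit
G -> fault, evict E, frames (Y W K G)
H -> fault, evict G, frames (Y W K H)
G -> fault, evict H, frames (Y W K G)
N -> fault, evict G, frames (Y W K N)
E -> fault, evict N, frames (Y W K E)
Y -> hit
Page faults: 10.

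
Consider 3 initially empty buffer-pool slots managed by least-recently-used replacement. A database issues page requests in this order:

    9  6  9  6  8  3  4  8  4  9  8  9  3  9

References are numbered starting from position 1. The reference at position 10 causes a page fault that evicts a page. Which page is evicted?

pos 1: 9 → miss, frames (9)
pos 2: 6 → miss, frames (9 6)
pos 3: 9 → hit
pos 4: 6 → hit
pos 5: 8 → miss, frames (9 6 8)
pos 6: 3 → miss, evict 9, frames (6 8 3)
pos 7: 4 → miss, evict 6, frames (8 3 4)
pos 8: 8 → hit
pos 9: 4 → hit
pos 10: 9 → miss, evict 3, frames (8 4 9)
At position 10, page 3 is evicted.

3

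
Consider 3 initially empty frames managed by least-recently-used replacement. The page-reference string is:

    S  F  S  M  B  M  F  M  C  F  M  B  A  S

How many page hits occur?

5

S -> fault, frames [S]
F -> fault, frames [S, F]
S -> hit
M -> fault, frames [F, S, M]
B -> fault, evict F, frames [S, M, B]
M -> hit
F -> fault, evict S, frames [B, M, F]
M -> hit
C -> fault, evict B, frames [F, M, C]
F -> hit
M -> hit
B -> fault, evict C, frames [F, M, B]
A -> fault, evict F, frames [M, B, A]
S -> fault, evict M, frames [B, A, S]
Hits: 5.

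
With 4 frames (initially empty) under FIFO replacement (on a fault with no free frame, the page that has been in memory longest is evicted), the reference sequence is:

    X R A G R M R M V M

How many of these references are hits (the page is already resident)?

X: miss, frames (X)
R: miss, frames (X R)
A: miss, frames (X R A)
G: miss, frames (X R A G)
R: hit
M: miss, evict X, frames (R A G M)
R: hit
M: hit
V: miss, evict R, frames (A G M V)
M: hit
Hits: 4.

4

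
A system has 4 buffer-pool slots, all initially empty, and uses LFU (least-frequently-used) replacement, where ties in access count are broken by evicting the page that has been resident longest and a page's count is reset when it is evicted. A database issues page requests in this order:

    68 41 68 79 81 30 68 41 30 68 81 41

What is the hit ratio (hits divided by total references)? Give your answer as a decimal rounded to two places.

68 -> fault, frames (68)
41 -> fault, frames (68 41)
68 -> hit
79 -> fault, frames (68 41 79)
81 -> fault, frames (68 41 79 81)
30 -> fault, evict 41, frames (68 79 81 30)
68 -> hit
41 -> fault, evict 79, frames (68 81 30 41)
30 -> hit
68 -> hit
81 -> hit
41 -> hit
Hits: 6 of 12 references → 6/12 = 0.5000.

0.50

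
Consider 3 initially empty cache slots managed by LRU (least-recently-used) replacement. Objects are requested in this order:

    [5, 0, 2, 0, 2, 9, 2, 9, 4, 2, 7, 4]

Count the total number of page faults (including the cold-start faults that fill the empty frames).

6

5 -> miss, frames (5)
0 -> miss, frames (5 0)
2 -> miss, frames (5 0 2)
0 -> hit
2 -> hit
9 -> miss, evict 5, frames (0 2 9)
2 -> hit
9 -> hit
4 -> miss, evict 0, frames (2 9 4)
2 -> hit
7 -> miss, evict 9, frames (4 2 7)
4 -> hit
Page faults: 6.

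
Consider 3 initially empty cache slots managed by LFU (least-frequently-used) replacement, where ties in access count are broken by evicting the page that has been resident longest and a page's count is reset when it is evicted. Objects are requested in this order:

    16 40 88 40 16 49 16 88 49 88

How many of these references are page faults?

7

16 → fault, frames {16}
40 → fault, frames {16,40}
88 → fault, frames {16,40,88}
40 → hit
16 → hit
49 → fault, evict 88, frames {16,40,49}
16 → hit
88 → fault, evict 49, frames {16,40,88}
49 → fault, evict 88, frames {16,40,49}
88 → fault, evict 49, frames {16,40,88}
Page faults: 7.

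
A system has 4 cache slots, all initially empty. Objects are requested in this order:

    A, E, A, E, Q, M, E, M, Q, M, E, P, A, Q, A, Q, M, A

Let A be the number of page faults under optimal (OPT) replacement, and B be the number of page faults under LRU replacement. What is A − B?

-3

Under OPT: F F . . F F . . . . . F . . . . . . → 5 faults.
Under LRU: F F . . F F . . . . . F F F . . F . → 8 faults.
A − B = 5 − 8 = -3.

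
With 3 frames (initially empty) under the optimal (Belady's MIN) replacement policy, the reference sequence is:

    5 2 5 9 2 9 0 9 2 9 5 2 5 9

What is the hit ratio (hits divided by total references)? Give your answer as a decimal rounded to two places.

0.64

5 → miss, frames [5]
2 → miss, frames [5, 2]
5 → hit
9 → miss, frames [5, 2, 9]
2 → hit
9 → hit
0 → miss, evict 5, frames [2, 9, 0]
9 → hit
2 → hit
9 → hit
5 → miss, evict 0, frames [2, 9, 5]
2 → hit
5 → hit
9 → hit
Hits: 9 of 14 references → 9/14 = 0.6429.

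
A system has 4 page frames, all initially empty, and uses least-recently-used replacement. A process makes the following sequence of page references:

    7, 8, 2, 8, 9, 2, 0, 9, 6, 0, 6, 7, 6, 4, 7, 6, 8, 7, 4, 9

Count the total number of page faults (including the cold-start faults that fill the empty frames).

10

7: fault, frames (7)
8: fault, frames (7 8)
2: fault, frames (7 8 2)
8: hit
9: fault, frames (7 2 8 9)
2: hit
0: fault, evict 7, frames (8 9 2 0)
9: hit
6: fault, evict 8, frames (2 0 9 6)
0: hit
6: hit
7: fault, evict 2, frames (9 0 6 7)
6: hit
4: fault, evict 9, frames (0 7 6 4)
7: hit
6: hit
8: fault, evict 0, frames (4 7 6 8)
7: hit
4: hit
9: fault, evict 6, frames (8 7 4 9)
Page faults: 10.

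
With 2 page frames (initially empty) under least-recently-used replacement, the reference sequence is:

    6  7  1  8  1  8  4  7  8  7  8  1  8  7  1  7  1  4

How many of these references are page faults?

6 → miss, frames [6]
7 → miss, frames [6, 7]
1 → miss, evict 6, frames [7, 1]
8 → miss, evict 7, frames [1, 8]
1 → hit
8 → hit
4 → miss, evict 1, frames [8, 4]
7 → miss, evict 8, frames [4, 7]
8 → miss, evict 4, frames [7, 8]
7 → hit
8 → hit
1 → miss, evict 7, frames [8, 1]
8 → hit
7 → miss, evict 1, frames [8, 7]
1 → miss, evict 8, frames [7, 1]
7 → hit
1 → hit
4 → miss, evict 7, frames [1, 4]
Page faults: 11.

11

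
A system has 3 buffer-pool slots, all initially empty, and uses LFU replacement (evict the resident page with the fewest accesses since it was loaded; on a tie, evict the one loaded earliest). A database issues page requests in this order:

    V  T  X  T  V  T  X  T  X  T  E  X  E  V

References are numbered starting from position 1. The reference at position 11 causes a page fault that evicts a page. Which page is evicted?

V

pos 1: V -> fault, frames {V}
pos 2: T -> fault, frames {V,T}
pos 3: X -> fault, frames {V,T,X}
pos 4: T -> hit
pos 5: V -> hit
pos 6: T -> hit
pos 7: X -> hit
pos 8: T -> hit
pos 9: X -> hit
pos 10: T -> hit
pos 11: E -> fault, evict V, frames {T,X,E}
At position 11, page V is evicted.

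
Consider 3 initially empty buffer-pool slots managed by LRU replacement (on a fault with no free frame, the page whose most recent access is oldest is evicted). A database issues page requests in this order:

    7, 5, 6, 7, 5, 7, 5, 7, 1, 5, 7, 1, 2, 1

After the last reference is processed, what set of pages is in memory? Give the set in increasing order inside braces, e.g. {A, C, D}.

7 → miss, frames [7]
5 → miss, frames [7, 5]
6 → miss, frames [7, 5, 6]
7 → hit
5 → hit
7 → hit
5 → hit
7 → hit
1 → miss, evict 6, frames [5, 7, 1]
5 → hit
7 → hit
1 → hit
2 → miss, evict 5, frames [7, 1, 2]
1 → hit

{1, 2, 7}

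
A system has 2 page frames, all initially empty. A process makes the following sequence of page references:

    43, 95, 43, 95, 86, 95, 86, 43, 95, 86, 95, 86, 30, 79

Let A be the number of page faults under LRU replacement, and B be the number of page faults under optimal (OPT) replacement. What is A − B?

1

Under LRU: F F . . F . . F F F . . F F → 8 faults.
Under OPT: F F . . F . . F . F . . F F → 7 faults.
A − B = 8 − 7 = 1.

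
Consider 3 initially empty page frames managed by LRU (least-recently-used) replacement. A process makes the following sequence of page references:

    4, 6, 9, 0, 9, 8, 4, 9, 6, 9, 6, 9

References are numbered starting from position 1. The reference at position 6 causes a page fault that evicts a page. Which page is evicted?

6

pos 1: 4 -> miss, frames {4}
pos 2: 6 -> miss, frames {4,6}
pos 3: 9 -> miss, frames {4,6,9}
pos 4: 0 -> miss, evict 4, frames {6,9,0}
pos 5: 9 -> hit
pos 6: 8 -> miss, evict 6, frames {0,9,8}
At position 6, page 6 is evicted.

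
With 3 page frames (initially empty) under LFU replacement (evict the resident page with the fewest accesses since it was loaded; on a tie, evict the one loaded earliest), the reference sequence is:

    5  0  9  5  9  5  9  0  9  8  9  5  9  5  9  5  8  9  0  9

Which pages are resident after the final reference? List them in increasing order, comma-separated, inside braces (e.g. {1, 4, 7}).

5 → miss, frames (5)
0 → miss, frames (5 0)
9 → miss, frames (5 0 9)
5 → hit
9 → hit
5 → hit
9 → hit
0 → hit
9 → hit
8 → miss, evict 0, frames (5 9 8)
9 → hit
5 → hit
9 → hit
5 → hit
9 → hit
5 → hit
8 → hit
9 → hit
0 → miss, evict 8, frames (5 9 0)
9 → hit

{0, 5, 9}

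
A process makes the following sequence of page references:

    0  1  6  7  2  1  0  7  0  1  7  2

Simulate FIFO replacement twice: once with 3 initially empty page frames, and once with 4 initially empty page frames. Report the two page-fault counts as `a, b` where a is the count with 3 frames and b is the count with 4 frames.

3 frames: F F F F F F F F . . . F → 9 faults.
4 frames: F F F F F . F . . F . . → 7 faults.
7 < 9: adding a frame reduced faults, as is typical.

9, 7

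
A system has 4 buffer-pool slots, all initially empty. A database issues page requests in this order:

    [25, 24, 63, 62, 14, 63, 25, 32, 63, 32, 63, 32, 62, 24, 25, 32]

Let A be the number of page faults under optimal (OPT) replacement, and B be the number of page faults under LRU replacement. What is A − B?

Under OPT: F F F F F . . F . . . . . F . . → 7 faults.
Under LRU: F F F F F . F F . . . . F F F . → 10 faults.
A − B = 7 − 10 = -3.

-3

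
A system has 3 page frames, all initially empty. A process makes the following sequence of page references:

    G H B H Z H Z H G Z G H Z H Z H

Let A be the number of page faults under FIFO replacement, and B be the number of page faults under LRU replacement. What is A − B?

Under FIFO: F F F . F . . . F . . F . . . . → 6 faults.
Under LRU: F F F . F . . . F . . . . . . . → 5 faults.
A − B = 6 − 5 = 1.

1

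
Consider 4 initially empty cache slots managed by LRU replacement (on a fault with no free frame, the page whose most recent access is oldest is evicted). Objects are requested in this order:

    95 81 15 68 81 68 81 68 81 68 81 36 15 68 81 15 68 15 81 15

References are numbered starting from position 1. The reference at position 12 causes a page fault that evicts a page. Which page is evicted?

95

pos 1: 95 → miss, frames (95)
pos 2: 81 → miss, frames (95 81)
pos 3: 15 → miss, frames (95 81 15)
pos 4: 68 → miss, frames (95 81 15 68)
pos 5: 81 → hit
pos 6: 68 → hit
pos 7: 81 → hit
pos 8: 68 → hit
pos 9: 81 → hit
pos 10: 68 → hit
pos 11: 81 → hit
pos 12: 36 → miss, evict 95, frames (15 68 81 36)
At position 12, page 95 is evicted.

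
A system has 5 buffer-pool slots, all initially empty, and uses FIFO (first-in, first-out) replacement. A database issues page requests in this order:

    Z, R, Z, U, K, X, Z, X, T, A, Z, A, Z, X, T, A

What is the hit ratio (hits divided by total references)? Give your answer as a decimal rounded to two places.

Z -> fault, frames {Z}
R -> fault, frames {Z,R}
Z -> hit
U -> fault, frames {Z,R,U}
K -> fault, frames {Z,R,U,K}
X -> fault, frames {Z,R,U,K,X}
Z -> hit
X -> hit
T -> fault, evict Z, frames {R,U,K,X,T}
A -> fault, evict R, frames {U,K,X,T,A}
Z -> fault, evict U, frames {K,X,T,A,Z}
A -> hit
Z -> hit
X -> hit
T -> hit
A -> hit
Hits: 8 of 16 references → 8/16 = 0.5000.

0.50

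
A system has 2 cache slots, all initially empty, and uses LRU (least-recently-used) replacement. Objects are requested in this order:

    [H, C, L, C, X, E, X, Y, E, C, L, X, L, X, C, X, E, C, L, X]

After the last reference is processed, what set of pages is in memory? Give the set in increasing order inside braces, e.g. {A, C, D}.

{L, X}

H: fault, frames {H}
C: fault, frames {H,C}
L: fault, evict H, frames {C,L}
C: hit
X: fault, evict L, frames {C,X}
E: fault, evict C, frames {X,E}
X: hit
Y: fault, evict E, frames {X,Y}
E: fault, evict X, frames {Y,E}
C: fault, evict Y, frames {E,C}
L: fault, evict E, frames {C,L}
X: fault, evict C, frames {L,X}
L: hit
X: hit
C: fault, evict L, frames {X,C}
X: hit
E: fault, evict C, frames {X,E}
C: fault, evict X, frames {E,C}
L: fault, evict E, frames {C,L}
X: fault, evict C, frames {L,X}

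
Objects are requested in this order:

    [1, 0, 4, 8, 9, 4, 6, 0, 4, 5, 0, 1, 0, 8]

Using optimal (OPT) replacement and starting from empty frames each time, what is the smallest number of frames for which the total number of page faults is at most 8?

4

f=1: 14 faults
f=2: 10 faults
f=3: 9 faults
f=4: 8 faults
f=5: 7 faults
f=6: 7 faults
f=7: 7 faults
Smallest f with faults ≤ 8 is 4.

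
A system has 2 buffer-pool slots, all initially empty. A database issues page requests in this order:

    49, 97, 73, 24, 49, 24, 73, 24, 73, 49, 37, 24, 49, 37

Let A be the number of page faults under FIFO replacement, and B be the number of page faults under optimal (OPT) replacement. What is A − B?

Under FIFO: F F F F F . F F . F F F F F → 12 faults.
Under OPT: F F F F . . F . . F F . F . → 8 faults.
A − B = 12 − 8 = 4.

4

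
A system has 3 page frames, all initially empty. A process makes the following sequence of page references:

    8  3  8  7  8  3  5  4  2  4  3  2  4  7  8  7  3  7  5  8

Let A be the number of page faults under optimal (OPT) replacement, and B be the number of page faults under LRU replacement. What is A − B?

-3

Under OPT: F F . F . . F F F . . . . F F . . . F . → 9 faults.
Under LRU: F F . F . . F F F . F . . F F . F . F F → 12 faults.
A − B = 9 − 12 = -3.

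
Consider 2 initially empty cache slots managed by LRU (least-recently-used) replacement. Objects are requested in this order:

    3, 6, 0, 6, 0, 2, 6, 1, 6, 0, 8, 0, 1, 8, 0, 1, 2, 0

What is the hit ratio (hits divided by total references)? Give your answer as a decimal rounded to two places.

3: miss, frames [3]
6: miss, frames [3, 6]
0: miss, evict 3, frames [6, 0]
6: hit
0: hit
2: miss, evict 6, frames [0, 2]
6: miss, evict 0, frames [2, 6]
1: miss, evict 2, frames [6, 1]
6: hit
0: miss, evict 1, frames [6, 0]
8: miss, evict 6, frames [0, 8]
0: hit
1: miss, evict 8, frames [0, 1]
8: miss, evict 0, frames [1, 8]
0: miss, evict 1, frames [8, 0]
1: miss, evict 8, frames [0, 1]
2: miss, evict 0, frames [1, 2]
0: miss, evict 1, frames [2, 0]
Hits: 4 of 18 references → 4/18 = 0.2222.

0.22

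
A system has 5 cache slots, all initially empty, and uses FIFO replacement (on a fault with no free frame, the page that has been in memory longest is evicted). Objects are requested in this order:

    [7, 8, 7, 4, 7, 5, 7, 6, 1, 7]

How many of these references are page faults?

7

7 → miss, frames {7}
8 → miss, frames {7,8}
7 → hit
4 → miss, frames {7,8,4}
7 → hit
5 → miss, frames {7,8,4,5}
7 → hit
6 → miss, frames {7,8,4,5,6}
1 → miss, evict 7, frames {8,4,5,6,1}
7 → miss, evict 8, frames {4,5,6,1,7}
Page faults: 7.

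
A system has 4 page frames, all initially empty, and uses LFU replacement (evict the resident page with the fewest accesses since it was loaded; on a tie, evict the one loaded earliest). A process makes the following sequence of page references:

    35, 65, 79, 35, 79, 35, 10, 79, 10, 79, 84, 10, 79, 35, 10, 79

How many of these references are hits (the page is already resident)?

35 → miss, frames {35}
65 → miss, frames {35,65}
79 → miss, frames {35,65,79}
35 → hit
79 → hit
35 → hit
10 → miss, frames {35,65,79,10}
79 → hit
10 → hit
79 → hit
84 → miss, evict 65, frames {35,79,10,84}
10 → hit
79 → hit
35 → hit
10 → hit
79 → hit
Hits: 11.

11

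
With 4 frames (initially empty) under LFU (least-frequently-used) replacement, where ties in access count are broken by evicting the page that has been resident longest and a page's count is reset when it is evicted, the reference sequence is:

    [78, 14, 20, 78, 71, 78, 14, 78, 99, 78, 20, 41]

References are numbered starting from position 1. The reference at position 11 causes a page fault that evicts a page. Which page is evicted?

71

pos 1: 78 → miss, frames [78]
pos 2: 14 → miss, frames [78, 14]
pos 3: 20 → miss, frames [78, 14, 20]
pos 4: 78 → hit
pos 5: 71 → miss, frames [78, 14, 20, 71]
pos 6: 78 → hit
pos 7: 14 → hit
pos 8: 78 → hit
pos 9: 99 → miss, evict 20, frames [78, 14, 71, 99]
pos 10: 78 → hit
pos 11: 20 → miss, evict 71, frames [78, 14, 99, 20]
At position 11, page 71 is evicted.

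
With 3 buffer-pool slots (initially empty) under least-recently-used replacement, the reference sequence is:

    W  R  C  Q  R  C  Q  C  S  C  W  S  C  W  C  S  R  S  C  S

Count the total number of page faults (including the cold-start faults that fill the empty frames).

7

W → miss, frames (W)
R → miss, frames (W R)
C → miss, frames (W R C)
Q → miss, evict W, frames (R C Q)
R → hit
C → hit
Q → hit
C → hit
S → miss, evict R, frames (Q C S)
C → hit
W → miss, evict Q, frames (S C W)
S → hit
C → hit
W → hit
C → hit
S → hit
R → miss, evict W, frames (C S R)
S → hit
C → hit
S → hit
Page faults: 7.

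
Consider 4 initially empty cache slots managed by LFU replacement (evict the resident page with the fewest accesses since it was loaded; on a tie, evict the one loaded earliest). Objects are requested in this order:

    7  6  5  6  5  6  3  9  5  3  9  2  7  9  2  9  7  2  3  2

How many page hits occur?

7: fault, frames {7}
6: fault, frames {7,6}
5: fault, frames {7,6,5}
6: hit
5: hit
6: hit
3: fault, frames {7,6,5,3}
9: fault, evict 7, frames {6,5,3,9}
5: hit
3: hit
9: hit
2: fault, evict 3, frames {6,5,9,2}
7: fault, evict 2, frames {6,5,9,7}
9: hit
2: fault, evict 7, frames {6,5,9,2}
9: hit
7: fault, evict 2, frames {6,5,9,7}
2: fault, evict 7, frames {6,5,9,2}
3: fault, evict 2, frames {6,5,9,3}
2: fault, evict 3, frames {6,5,9,2}
Hits: 8.

8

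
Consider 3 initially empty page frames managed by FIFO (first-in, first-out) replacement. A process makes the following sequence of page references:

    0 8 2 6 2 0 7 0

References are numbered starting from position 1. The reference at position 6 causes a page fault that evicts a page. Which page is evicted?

pos 1: 0 -> miss, frames {0}
pos 2: 8 -> miss, frames {0,8}
pos 3: 2 -> miss, frames {0,8,2}
pos 4: 6 -> miss, evict 0, frames {8,2,6}
pos 5: 2 -> hit
pos 6: 0 -> miss, evict 8, frames {2,6,0}
At position 6, page 8 is evicted.

8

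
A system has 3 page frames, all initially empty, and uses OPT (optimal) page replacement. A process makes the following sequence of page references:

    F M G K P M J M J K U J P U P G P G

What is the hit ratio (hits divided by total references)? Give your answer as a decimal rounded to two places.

F -> fault, frames (F)
M -> fault, frames (F M)
G -> fault, frames (F M G)
K -> fault, evict F, frames (M G K)
P -> fault, evict G, frames (M K P)
M -> hit
J -> fault, evict P, frames (M K J)
M -> hit
J -> hit
K -> hit
U -> fault, evict K, frames (M J U)
J -> hit
P -> fault, evict J, frames (M U P)
U -> hit
P -> hit
G -> fault, evict U, frames (M P G)
P -> hit
G -> hit
Hits: 9 of 18 references → 9/18 = 0.5000.

0.50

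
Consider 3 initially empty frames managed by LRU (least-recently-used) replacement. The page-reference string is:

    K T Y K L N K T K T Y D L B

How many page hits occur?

4

K -> fault, frames {K}
T -> fault, frames {K,T}
Y -> fault, frames {K,T,Y}
K -> hit
L -> fault, evict T, frames {Y,K,L}
N -> fault, evict Y, frames {K,L,N}
K -> hit
T -> fault, evict L, frames {N,K,T}
K -> hit
T -> hit
Y -> fault, evict N, frames {K,T,Y}
D -> fault, evict K, frames {T,Y,D}
L -> fault, evict T, frames {Y,D,L}
B -> fault, evict Y, frames {D,L,B}
Hits: 4.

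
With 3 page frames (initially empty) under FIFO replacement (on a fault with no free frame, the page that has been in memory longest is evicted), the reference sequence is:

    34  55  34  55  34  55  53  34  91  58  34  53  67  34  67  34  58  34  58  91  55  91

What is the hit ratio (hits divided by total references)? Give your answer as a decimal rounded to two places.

34: miss, frames [34]
55: miss, frames [34, 55]
34: hit
55: hit
34: hit
55: hit
53: miss, frames [34, 55, 53]
34: hit
91: miss, evict 34, frames [55, 53, 91]
58: miss, evict 55, frames [53, 91, 58]
34: miss, evict 53, frames [91, 58, 34]
53: miss, evict 91, frames [58, 34, 53]
67: miss, evict 58, frames [34, 53, 67]
34: hit
67: hit
34: hit
58: miss, evict 34, frames [53, 67, 58]
34: miss, evict 53, frames [67, 58, 34]
58: hit
91: miss, evict 67, frames [58, 34, 91]
55: miss, evict 58, frames [34, 91, 55]
91: hit
Hits: 10 of 22 references → 10/22 = 0.4545.

0.45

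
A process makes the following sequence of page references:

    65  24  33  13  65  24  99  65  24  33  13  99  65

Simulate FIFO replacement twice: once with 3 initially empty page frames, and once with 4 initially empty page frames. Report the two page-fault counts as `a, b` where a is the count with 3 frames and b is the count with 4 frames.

10, 11

3 frames: F F F F F F F . . F F . F → 10 faults.
4 frames: F F F F . . F F F F F F F → 11 faults.
11 > 10: adding a frame increased faults — Belady's anomaly.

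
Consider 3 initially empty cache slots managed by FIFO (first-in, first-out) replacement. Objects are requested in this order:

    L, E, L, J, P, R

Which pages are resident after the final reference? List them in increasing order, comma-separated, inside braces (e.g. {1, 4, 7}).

L -> miss, frames (L)
E -> miss, frames (L E)
L -> hit
J -> miss, frames (L E J)
P -> miss, evict L, frames (E J P)
R -> miss, evict E, frames (J P R)

{J, P, R}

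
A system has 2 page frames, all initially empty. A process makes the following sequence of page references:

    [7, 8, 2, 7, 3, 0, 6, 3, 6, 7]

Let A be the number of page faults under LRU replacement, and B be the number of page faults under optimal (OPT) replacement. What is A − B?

2

Under LRU: F F F F F F F F . F → 9 faults.
Under OPT: F F F . F F F . . F → 7 faults.
A − B = 9 − 7 = 2.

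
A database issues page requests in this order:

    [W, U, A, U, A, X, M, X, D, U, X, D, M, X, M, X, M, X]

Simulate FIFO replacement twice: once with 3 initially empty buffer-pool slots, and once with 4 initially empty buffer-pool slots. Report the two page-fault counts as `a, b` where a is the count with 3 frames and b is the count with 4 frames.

3 frames: F F F . . F F . F F F . F . . . . . → 9 faults.
4 frames: F F F . . F F . F F . . . . . . . . → 7 faults.
7 < 9: adding a frame reduced faults, as is typical.

9, 7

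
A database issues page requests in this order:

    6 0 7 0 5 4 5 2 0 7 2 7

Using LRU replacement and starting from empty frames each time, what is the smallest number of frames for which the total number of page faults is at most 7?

f=1: 12 faults
f=2: 9 faults
f=3: 8 faults
f=4: 7 faults
f=5: 6 faults
f=6: 6 faults
Smallest f with faults ≤ 7 is 4.

4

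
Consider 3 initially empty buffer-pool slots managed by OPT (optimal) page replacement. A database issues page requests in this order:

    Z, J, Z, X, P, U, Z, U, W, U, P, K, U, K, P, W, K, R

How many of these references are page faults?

9

Z → miss, frames [Z]
J → miss, frames [Z, J]
Z → hit
X → miss, frames [Z, J, X]
P → miss, evict X, frames [Z, J, P]
U → miss, evict J, frames [Z, P, U]
Z → hit
U → hit
W → miss, evict Z, frames [P, U, W]
U → hit
P → hit
K → miss, evict W, frames [P, U, K]
U → hit
K → hit
P → hit
W → miss, evict U, frames [P, K, W]
K → hit
R → miss, evict W, frames [P, K, R]
Page faults: 9.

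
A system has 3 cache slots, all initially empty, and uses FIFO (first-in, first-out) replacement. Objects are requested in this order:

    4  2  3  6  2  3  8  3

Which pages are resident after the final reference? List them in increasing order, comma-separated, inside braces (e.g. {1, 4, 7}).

4: miss, frames [4]
2: miss, frames [4, 2]
3: miss, frames [4, 2, 3]
6: miss, evict 4, frames [2, 3, 6]
2: hit
3: hit
8: miss, evict 2, frames [3, 6, 8]
3: hit

{3, 6, 8}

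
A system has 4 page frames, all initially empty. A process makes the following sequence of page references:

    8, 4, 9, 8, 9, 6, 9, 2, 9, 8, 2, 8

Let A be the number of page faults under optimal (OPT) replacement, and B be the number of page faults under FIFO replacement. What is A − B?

-1

Under OPT: F F F . . F . F . . . . → 5 faults.
Under FIFO: F F F . . F . F . F . . → 6 faults.
A − B = 5 − 6 = -1.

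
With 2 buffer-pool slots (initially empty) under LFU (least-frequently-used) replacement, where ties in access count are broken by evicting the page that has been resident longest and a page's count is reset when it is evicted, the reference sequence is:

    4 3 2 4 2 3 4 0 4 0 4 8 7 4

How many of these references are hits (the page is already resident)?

4: fault, frames {4}
3: fault, frames {4,3}
2: fault, evict 4, frames {3,2}
4: fault, evict 3, frames {2,4}
2: hit
3: fault, evict 4, frames {2,3}
4: fault, evict 3, frames {2,4}
0: fault, evict 4, frames {2,0}
4: fault, evict 0, frames {2,4}
0: fault, evict 4, frames {2,0}
4: fault, evict 0, frames {2,4}
8: fault, evict 4, frames {2,8}
7: fault, evict 8, frames {2,7}
4: fault, evict 7, frames {2,4}
Hits: 1.

1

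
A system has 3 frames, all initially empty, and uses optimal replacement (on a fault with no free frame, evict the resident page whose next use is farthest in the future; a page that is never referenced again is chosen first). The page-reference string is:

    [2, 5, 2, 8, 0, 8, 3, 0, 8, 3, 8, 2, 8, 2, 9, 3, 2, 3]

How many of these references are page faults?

7

2 → miss, frames (2)
5 → miss, frames (2 5)
2 → hit
8 → miss, frames (2 5 8)
0 → miss, evict 5, frames (2 8 0)
8 → hit
3 → miss, evict 2, frames (8 0 3)
0 → hit
8 → hit
3 → hit
8 → hit
2 → miss, evict 0, frames (8 3 2)
8 → hit
2 → hit
9 → miss, evict 8, frames (3 2 9)
3 → hit
2 → hit
3 → hit
Page faults: 7.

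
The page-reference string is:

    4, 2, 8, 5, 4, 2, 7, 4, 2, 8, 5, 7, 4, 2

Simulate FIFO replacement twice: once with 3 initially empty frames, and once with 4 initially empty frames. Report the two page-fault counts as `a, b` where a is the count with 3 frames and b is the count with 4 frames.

3 frames: F F F F F F F . . F F . F F → 11 faults.
4 frames: F F F F . . F F F F F F F F → 12 faults.
12 > 11: adding a frame increased faults — Belady's anomaly.

11, 12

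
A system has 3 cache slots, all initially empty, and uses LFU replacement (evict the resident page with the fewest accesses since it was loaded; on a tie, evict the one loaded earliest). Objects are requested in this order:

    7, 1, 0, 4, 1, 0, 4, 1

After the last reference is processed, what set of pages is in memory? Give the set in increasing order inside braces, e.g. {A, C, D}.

{0, 1, 4}

7: miss, frames {7}
1: miss, frames {7,1}
0: miss, frames {7,1,0}
4: miss, evict 7, frames {1,0,4}
1: hit
0: hit
4: hit
1: hit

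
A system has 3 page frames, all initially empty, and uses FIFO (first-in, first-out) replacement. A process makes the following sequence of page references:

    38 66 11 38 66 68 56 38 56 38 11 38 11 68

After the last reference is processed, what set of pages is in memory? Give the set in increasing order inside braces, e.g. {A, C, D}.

38 -> fault, frames {38}
66 -> fault, frames {38,66}
11 -> fault, frames {38,66,11}
38 -> hit
66 -> hit
68 -> fault, evict 38, frames {66,11,68}
56 -> fault, evict 66, frames {11,68,56}
38 -> fault, evict 11, frames {68,56,38}
56 -> hit
38 -> hit
11 -> fault, evict 68, frames {56,38,11}
38 -> hit
11 -> hit
68 -> fault, evict 56, frames {38,11,68}

{11, 38, 68}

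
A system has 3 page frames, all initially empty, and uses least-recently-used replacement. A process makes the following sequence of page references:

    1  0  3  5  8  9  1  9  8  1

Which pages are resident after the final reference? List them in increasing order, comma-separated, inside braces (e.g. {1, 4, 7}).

{1, 8, 9}

1 -> fault, frames {1}
0 -> fault, frames {1,0}
3 -> fault, frames {1,0,3}
5 -> fault, evict 1, frames {0,3,5}
8 -> fault, evict 0, frames {3,5,8}
9 -> fault, evict 3, frames {5,8,9}
1 -> fault, evict 5, frames {8,9,1}
9 -> hit
8 -> hit
1 -> hit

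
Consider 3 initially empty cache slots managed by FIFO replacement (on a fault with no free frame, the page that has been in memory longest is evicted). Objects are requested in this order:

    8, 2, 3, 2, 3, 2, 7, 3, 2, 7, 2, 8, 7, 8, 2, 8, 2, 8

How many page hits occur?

8 → miss, frames [8]
2 → miss, frames [8, 2]
3 → miss, frames [8, 2, 3]
2 → hit
3 → hit
2 → hit
7 → miss, evict 8, frames [2, 3, 7]
3 → hit
2 → hit
7 → hit
2 → hit
8 → miss, evict 2, frames [3, 7, 8]
7 → hit
8 → hit
2 → miss, evict 3, frames [7, 8, 2]
8 → hit
2 → hit
8 → hit
Hits: 12.

12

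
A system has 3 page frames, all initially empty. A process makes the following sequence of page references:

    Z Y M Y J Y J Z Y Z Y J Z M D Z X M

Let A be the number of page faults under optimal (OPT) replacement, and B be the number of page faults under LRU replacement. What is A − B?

Under OPT: F F F . F . . . . . . . . F F . F . → 7 faults.
Under LRU: F F F . F . . F . . . . . F F . F F → 9 faults.
A − B = 7 − 9 = -2.

-2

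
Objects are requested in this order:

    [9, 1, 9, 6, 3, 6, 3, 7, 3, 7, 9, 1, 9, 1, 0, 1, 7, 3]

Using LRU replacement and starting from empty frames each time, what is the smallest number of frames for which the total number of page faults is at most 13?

f=1: 18 faults
f=2: 10 faults
f=3: 10 faults
f=4: 8 faults
f=5: 6 faults
f=6: 6 faults
Smallest f with faults ≤ 13 is 2.

2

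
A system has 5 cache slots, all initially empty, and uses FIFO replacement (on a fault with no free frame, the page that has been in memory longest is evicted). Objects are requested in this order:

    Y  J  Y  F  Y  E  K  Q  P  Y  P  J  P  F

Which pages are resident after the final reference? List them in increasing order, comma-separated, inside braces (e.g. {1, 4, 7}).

Y -> miss, frames [Y]
J -> miss, frames [Y, J]
Y -> hit
F -> miss, frames [Y, J, F]
Y -> hit
E -> miss, frames [Y, J, F, E]
K -> miss, frames [Y, J, F, E, K]
Q -> miss, evict Y, frames [J, F, E, K, Q]
P -> miss, evict J, frames [F, E, K, Q, P]
Y -> miss, evict F, frames [E, K, Q, P, Y]
P -> hit
J -> miss, evict E, frames [K, Q, P, Y, J]
P -> hit
F -> miss, evict K, frames [Q, P, Y, J, F]

{F, J, P, Q, Y}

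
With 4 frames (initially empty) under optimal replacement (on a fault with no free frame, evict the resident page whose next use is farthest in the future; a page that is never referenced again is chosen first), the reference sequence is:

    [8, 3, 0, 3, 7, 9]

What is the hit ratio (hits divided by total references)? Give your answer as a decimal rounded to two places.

8 -> miss, frames {8}
3 -> miss, frames {8,3}
0 -> miss, frames {8,3,0}
3 -> hit
7 -> miss, frames {8,3,0,7}
9 -> miss, evict 7, frames {8,3,0,9}
Hits: 1 of 6 references → 1/6 = 0.1667.

0.17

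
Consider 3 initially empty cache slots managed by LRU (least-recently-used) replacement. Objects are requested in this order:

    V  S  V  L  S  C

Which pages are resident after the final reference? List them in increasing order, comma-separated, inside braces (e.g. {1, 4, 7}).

{C, L, S}

V: fault, frames (V)
S: fault, frames (V S)
V: hit
L: fault, frames (S V L)
S: hit
C: fault, evict V, frames (L S C)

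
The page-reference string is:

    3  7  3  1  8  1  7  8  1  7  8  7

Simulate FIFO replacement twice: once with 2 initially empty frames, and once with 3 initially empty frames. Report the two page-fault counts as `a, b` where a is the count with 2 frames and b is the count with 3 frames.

2 frames: F F . F F . F . F . F F → 8 faults.
3 frames: F F . F F . . . . . . . → 4 faults.
4 < 8: adding a frame reduced faults, as is typical.

8, 4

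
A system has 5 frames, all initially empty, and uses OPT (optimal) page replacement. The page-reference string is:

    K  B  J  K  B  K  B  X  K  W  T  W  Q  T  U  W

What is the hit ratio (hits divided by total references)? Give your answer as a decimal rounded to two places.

0.50

K: fault, frames {K}
B: fault, frames {K,B}
J: fault, frames {K,B,J}
K: hit
B: hit
K: hit
B: hit
X: fault, frames {K,B,J,X}
K: hit
W: fault, frames {K,B,J,X,W}
T: fault, evict X, frames {K,B,J,W,T}
W: hit
Q: fault, evict J, frames {K,B,W,T,Q}
T: hit
U: fault, evict Q, frames {K,B,W,T,U}
W: hit
Hits: 8 of 16 references → 8/16 = 0.5000.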